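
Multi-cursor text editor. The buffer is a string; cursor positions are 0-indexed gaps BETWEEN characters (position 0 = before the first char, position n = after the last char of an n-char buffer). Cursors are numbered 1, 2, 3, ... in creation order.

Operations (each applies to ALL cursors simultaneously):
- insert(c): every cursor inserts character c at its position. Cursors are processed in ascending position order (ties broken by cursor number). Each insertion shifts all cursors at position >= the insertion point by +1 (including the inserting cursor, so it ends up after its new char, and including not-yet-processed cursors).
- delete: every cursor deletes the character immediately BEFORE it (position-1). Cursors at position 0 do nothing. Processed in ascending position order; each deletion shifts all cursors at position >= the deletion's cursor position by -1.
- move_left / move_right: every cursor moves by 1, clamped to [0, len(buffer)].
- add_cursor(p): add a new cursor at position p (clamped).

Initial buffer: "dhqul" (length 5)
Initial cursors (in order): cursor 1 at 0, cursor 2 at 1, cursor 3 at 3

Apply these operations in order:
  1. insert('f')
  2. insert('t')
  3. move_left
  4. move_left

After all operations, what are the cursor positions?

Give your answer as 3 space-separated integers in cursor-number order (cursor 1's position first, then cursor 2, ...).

After op 1 (insert('f')): buffer="fdfhqful" (len 8), cursors c1@1 c2@3 c3@6, authorship 1.2..3..
After op 2 (insert('t')): buffer="ftdfthqftul" (len 11), cursors c1@2 c2@5 c3@9, authorship 11.22..33..
After op 3 (move_left): buffer="ftdfthqftul" (len 11), cursors c1@1 c2@4 c3@8, authorship 11.22..33..
After op 4 (move_left): buffer="ftdfthqftul" (len 11), cursors c1@0 c2@3 c3@7, authorship 11.22..33..

Answer: 0 3 7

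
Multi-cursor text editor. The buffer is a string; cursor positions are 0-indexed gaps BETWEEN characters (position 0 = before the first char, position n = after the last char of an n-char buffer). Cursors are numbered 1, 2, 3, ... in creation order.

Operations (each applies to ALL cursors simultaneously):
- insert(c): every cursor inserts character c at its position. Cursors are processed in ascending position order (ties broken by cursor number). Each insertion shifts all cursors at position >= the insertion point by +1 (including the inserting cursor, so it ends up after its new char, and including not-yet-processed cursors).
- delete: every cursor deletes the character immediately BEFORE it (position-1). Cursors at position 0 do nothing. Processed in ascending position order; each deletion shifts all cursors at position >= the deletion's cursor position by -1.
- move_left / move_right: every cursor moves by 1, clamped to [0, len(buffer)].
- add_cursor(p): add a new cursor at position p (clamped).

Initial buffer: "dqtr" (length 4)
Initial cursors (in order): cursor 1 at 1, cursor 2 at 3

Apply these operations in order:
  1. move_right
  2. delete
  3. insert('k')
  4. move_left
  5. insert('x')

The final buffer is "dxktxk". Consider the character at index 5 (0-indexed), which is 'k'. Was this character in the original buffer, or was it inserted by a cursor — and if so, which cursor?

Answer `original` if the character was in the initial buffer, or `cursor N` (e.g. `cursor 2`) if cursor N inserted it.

Answer: cursor 2

Derivation:
After op 1 (move_right): buffer="dqtr" (len 4), cursors c1@2 c2@4, authorship ....
After op 2 (delete): buffer="dt" (len 2), cursors c1@1 c2@2, authorship ..
After op 3 (insert('k')): buffer="dktk" (len 4), cursors c1@2 c2@4, authorship .1.2
After op 4 (move_left): buffer="dktk" (len 4), cursors c1@1 c2@3, authorship .1.2
After op 5 (insert('x')): buffer="dxktxk" (len 6), cursors c1@2 c2@5, authorship .11.22
Authorship (.=original, N=cursor N): . 1 1 . 2 2
Index 5: author = 2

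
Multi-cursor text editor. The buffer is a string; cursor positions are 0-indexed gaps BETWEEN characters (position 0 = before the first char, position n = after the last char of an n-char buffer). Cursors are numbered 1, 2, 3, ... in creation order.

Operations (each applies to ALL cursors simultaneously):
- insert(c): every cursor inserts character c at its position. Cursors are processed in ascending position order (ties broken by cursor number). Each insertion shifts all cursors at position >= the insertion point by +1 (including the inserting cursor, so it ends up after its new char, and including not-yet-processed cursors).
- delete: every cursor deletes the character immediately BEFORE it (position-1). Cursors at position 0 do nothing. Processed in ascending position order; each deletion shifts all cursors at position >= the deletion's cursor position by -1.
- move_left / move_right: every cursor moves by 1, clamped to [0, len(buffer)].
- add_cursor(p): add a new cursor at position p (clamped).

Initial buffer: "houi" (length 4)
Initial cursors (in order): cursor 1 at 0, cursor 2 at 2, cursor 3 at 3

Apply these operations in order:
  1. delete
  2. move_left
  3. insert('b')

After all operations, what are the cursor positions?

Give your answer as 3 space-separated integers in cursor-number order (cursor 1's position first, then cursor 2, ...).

After op 1 (delete): buffer="hi" (len 2), cursors c1@0 c2@1 c3@1, authorship ..
After op 2 (move_left): buffer="hi" (len 2), cursors c1@0 c2@0 c3@0, authorship ..
After op 3 (insert('b')): buffer="bbbhi" (len 5), cursors c1@3 c2@3 c3@3, authorship 123..

Answer: 3 3 3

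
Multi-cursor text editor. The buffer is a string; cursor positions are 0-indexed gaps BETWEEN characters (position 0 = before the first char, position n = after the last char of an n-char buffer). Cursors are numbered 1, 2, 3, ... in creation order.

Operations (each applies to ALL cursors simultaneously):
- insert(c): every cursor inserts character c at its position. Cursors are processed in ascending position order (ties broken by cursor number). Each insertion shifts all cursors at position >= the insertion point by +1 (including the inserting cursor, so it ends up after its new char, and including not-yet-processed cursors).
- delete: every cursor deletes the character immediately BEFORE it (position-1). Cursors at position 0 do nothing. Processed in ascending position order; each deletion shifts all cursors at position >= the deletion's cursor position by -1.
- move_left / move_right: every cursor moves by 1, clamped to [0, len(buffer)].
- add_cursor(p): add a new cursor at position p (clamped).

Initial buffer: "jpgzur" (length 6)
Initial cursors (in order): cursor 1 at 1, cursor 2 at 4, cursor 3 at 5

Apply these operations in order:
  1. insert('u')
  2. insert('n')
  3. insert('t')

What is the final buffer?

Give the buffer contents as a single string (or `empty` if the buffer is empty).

After op 1 (insert('u')): buffer="jupgzuuur" (len 9), cursors c1@2 c2@6 c3@8, authorship .1...2.3.
After op 2 (insert('n')): buffer="junpgzunuunr" (len 12), cursors c1@3 c2@8 c3@11, authorship .11...22.33.
After op 3 (insert('t')): buffer="juntpgzuntuuntr" (len 15), cursors c1@4 c2@10 c3@14, authorship .111...222.333.

Answer: juntpgzuntuuntr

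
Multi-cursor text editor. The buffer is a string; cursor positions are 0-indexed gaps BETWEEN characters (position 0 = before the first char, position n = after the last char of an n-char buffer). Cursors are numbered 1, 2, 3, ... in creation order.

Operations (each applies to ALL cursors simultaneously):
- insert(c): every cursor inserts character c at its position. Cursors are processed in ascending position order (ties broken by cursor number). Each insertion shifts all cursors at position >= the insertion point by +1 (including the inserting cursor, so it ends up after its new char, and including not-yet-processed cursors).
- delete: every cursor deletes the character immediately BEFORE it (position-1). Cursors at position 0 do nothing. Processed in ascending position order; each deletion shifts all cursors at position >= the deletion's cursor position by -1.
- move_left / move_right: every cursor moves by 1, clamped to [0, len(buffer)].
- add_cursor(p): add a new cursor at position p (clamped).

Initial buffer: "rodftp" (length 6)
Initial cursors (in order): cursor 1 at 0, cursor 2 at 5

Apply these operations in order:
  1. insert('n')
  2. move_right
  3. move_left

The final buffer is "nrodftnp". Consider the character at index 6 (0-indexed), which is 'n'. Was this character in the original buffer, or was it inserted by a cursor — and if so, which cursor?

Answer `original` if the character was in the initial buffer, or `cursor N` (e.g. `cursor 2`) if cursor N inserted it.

After op 1 (insert('n')): buffer="nrodftnp" (len 8), cursors c1@1 c2@7, authorship 1.....2.
After op 2 (move_right): buffer="nrodftnp" (len 8), cursors c1@2 c2@8, authorship 1.....2.
After op 3 (move_left): buffer="nrodftnp" (len 8), cursors c1@1 c2@7, authorship 1.....2.
Authorship (.=original, N=cursor N): 1 . . . . . 2 .
Index 6: author = 2

Answer: cursor 2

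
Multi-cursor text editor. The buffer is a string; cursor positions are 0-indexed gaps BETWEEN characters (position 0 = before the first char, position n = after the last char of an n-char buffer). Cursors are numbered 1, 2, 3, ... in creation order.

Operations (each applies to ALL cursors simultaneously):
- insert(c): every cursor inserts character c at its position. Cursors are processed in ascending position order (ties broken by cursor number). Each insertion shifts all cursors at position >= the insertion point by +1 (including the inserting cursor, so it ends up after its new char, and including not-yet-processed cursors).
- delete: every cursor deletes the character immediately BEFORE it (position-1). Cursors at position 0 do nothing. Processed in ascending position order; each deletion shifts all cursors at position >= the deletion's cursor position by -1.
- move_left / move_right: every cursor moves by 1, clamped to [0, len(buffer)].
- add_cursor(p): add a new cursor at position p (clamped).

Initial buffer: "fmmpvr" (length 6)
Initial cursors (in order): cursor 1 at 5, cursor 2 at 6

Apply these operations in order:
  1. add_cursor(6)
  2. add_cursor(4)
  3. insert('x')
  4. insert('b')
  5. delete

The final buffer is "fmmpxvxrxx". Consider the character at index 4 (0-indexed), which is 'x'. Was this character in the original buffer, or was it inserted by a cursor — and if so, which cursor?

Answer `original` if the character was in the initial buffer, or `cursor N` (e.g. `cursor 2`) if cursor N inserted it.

Answer: cursor 4

Derivation:
After op 1 (add_cursor(6)): buffer="fmmpvr" (len 6), cursors c1@5 c2@6 c3@6, authorship ......
After op 2 (add_cursor(4)): buffer="fmmpvr" (len 6), cursors c4@4 c1@5 c2@6 c3@6, authorship ......
After op 3 (insert('x')): buffer="fmmpxvxrxx" (len 10), cursors c4@5 c1@7 c2@10 c3@10, authorship ....4.1.23
After op 4 (insert('b')): buffer="fmmpxbvxbrxxbb" (len 14), cursors c4@6 c1@9 c2@14 c3@14, authorship ....44.11.2323
After op 5 (delete): buffer="fmmpxvxrxx" (len 10), cursors c4@5 c1@7 c2@10 c3@10, authorship ....4.1.23
Authorship (.=original, N=cursor N): . . . . 4 . 1 . 2 3
Index 4: author = 4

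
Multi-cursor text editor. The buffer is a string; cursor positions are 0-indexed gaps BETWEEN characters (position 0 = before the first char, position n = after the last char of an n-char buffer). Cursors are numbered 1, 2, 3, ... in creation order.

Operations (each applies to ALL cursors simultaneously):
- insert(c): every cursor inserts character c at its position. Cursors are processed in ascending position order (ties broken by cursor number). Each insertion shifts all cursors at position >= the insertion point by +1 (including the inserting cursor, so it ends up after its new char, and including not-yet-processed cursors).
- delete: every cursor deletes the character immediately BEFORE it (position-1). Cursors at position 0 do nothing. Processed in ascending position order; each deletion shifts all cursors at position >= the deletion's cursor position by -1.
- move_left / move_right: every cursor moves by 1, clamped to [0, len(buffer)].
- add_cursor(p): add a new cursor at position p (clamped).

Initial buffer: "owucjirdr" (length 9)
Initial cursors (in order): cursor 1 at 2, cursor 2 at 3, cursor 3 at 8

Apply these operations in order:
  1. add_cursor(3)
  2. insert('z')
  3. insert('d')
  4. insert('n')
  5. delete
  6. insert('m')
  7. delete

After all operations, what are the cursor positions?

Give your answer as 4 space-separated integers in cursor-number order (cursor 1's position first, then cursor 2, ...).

Answer: 4 9 16 9

Derivation:
After op 1 (add_cursor(3)): buffer="owucjirdr" (len 9), cursors c1@2 c2@3 c4@3 c3@8, authorship .........
After op 2 (insert('z')): buffer="owzuzzcjirdzr" (len 13), cursors c1@3 c2@6 c4@6 c3@12, authorship ..1.24.....3.
After op 3 (insert('d')): buffer="owzduzzddcjirdzdr" (len 17), cursors c1@4 c2@9 c4@9 c3@16, authorship ..11.2424.....33.
After op 4 (insert('n')): buffer="owzdnuzzddnncjirdzdnr" (len 21), cursors c1@5 c2@12 c4@12 c3@20, authorship ..111.242424.....333.
After op 5 (delete): buffer="owzduzzddcjirdzdr" (len 17), cursors c1@4 c2@9 c4@9 c3@16, authorship ..11.2424.....33.
After op 6 (insert('m')): buffer="owzdmuzzddmmcjirdzdmr" (len 21), cursors c1@5 c2@12 c4@12 c3@20, authorship ..111.242424.....333.
After op 7 (delete): buffer="owzduzzddcjirdzdr" (len 17), cursors c1@4 c2@9 c4@9 c3@16, authorship ..11.2424.....33.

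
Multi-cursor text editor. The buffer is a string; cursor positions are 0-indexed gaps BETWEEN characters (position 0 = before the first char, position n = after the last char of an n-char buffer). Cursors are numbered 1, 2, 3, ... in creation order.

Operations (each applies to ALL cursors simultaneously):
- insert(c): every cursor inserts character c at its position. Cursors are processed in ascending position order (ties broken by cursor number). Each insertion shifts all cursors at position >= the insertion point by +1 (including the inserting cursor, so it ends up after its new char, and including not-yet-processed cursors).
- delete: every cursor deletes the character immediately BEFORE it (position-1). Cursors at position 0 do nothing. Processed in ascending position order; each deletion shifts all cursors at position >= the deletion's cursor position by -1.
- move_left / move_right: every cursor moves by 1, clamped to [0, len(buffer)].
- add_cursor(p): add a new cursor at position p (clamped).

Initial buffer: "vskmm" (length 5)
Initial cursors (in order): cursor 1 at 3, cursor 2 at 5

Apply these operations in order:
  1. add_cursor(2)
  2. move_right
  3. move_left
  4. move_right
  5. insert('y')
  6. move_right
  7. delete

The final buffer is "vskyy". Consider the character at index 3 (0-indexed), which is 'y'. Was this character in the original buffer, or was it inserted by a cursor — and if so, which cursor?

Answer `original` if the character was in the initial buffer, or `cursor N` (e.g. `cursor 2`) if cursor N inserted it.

After op 1 (add_cursor(2)): buffer="vskmm" (len 5), cursors c3@2 c1@3 c2@5, authorship .....
After op 2 (move_right): buffer="vskmm" (len 5), cursors c3@3 c1@4 c2@5, authorship .....
After op 3 (move_left): buffer="vskmm" (len 5), cursors c3@2 c1@3 c2@4, authorship .....
After op 4 (move_right): buffer="vskmm" (len 5), cursors c3@3 c1@4 c2@5, authorship .....
After op 5 (insert('y')): buffer="vskymymy" (len 8), cursors c3@4 c1@6 c2@8, authorship ...3.1.2
After op 6 (move_right): buffer="vskymymy" (len 8), cursors c3@5 c1@7 c2@8, authorship ...3.1.2
After op 7 (delete): buffer="vskyy" (len 5), cursors c3@4 c1@5 c2@5, authorship ...31
Authorship (.=original, N=cursor N): . . . 3 1
Index 3: author = 3

Answer: cursor 3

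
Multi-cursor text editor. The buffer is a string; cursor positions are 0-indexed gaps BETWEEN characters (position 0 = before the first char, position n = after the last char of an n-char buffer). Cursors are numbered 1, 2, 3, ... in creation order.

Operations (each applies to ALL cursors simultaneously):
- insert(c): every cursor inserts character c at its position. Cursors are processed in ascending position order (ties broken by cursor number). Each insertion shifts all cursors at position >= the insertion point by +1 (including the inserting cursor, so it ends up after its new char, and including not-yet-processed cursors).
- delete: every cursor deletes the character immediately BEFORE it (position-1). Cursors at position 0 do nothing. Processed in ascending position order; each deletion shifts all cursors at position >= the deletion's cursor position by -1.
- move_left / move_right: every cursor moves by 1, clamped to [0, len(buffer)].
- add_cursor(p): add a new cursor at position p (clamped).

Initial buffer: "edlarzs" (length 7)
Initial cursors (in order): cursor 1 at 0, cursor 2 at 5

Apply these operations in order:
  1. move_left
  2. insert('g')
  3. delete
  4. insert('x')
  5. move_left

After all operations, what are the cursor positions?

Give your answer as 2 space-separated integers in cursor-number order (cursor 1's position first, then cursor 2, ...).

Answer: 0 5

Derivation:
After op 1 (move_left): buffer="edlarzs" (len 7), cursors c1@0 c2@4, authorship .......
After op 2 (insert('g')): buffer="gedlagrzs" (len 9), cursors c1@1 c2@6, authorship 1....2...
After op 3 (delete): buffer="edlarzs" (len 7), cursors c1@0 c2@4, authorship .......
After op 4 (insert('x')): buffer="xedlaxrzs" (len 9), cursors c1@1 c2@6, authorship 1....2...
After op 5 (move_left): buffer="xedlaxrzs" (len 9), cursors c1@0 c2@5, authorship 1....2...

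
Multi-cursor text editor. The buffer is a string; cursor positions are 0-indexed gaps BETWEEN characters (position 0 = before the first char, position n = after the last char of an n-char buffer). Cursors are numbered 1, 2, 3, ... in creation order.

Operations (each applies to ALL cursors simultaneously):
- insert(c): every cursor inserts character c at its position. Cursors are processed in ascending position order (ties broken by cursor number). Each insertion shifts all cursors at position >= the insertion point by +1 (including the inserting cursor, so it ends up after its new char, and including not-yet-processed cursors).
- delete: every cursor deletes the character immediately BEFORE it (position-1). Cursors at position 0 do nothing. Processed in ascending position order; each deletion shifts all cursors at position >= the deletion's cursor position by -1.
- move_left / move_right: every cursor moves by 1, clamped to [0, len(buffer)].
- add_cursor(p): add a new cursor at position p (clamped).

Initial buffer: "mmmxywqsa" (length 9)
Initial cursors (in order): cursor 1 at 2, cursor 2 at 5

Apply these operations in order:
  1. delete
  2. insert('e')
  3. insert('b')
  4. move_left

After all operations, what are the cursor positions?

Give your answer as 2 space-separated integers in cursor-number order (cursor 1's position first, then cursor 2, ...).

After op 1 (delete): buffer="mmxwqsa" (len 7), cursors c1@1 c2@3, authorship .......
After op 2 (insert('e')): buffer="memxewqsa" (len 9), cursors c1@2 c2@5, authorship .1..2....
After op 3 (insert('b')): buffer="mebmxebwqsa" (len 11), cursors c1@3 c2@7, authorship .11..22....
After op 4 (move_left): buffer="mebmxebwqsa" (len 11), cursors c1@2 c2@6, authorship .11..22....

Answer: 2 6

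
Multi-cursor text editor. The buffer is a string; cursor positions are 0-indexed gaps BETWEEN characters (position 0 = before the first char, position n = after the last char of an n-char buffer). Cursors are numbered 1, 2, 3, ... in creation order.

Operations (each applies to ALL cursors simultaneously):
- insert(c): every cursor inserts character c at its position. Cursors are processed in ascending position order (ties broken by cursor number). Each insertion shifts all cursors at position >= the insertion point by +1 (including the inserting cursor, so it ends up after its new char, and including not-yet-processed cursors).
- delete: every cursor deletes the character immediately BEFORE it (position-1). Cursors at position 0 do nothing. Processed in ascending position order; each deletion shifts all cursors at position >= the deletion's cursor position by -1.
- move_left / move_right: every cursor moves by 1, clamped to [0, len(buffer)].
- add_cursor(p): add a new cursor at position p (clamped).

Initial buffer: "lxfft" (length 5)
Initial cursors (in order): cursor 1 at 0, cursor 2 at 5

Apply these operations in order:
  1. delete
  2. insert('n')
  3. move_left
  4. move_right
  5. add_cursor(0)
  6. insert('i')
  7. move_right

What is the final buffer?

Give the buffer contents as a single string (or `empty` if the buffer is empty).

After op 1 (delete): buffer="lxff" (len 4), cursors c1@0 c2@4, authorship ....
After op 2 (insert('n')): buffer="nlxffn" (len 6), cursors c1@1 c2@6, authorship 1....2
After op 3 (move_left): buffer="nlxffn" (len 6), cursors c1@0 c2@5, authorship 1....2
After op 4 (move_right): buffer="nlxffn" (len 6), cursors c1@1 c2@6, authorship 1....2
After op 5 (add_cursor(0)): buffer="nlxffn" (len 6), cursors c3@0 c1@1 c2@6, authorship 1....2
After op 6 (insert('i')): buffer="inilxffni" (len 9), cursors c3@1 c1@3 c2@9, authorship 311....22
After op 7 (move_right): buffer="inilxffni" (len 9), cursors c3@2 c1@4 c2@9, authorship 311....22

Answer: inilxffni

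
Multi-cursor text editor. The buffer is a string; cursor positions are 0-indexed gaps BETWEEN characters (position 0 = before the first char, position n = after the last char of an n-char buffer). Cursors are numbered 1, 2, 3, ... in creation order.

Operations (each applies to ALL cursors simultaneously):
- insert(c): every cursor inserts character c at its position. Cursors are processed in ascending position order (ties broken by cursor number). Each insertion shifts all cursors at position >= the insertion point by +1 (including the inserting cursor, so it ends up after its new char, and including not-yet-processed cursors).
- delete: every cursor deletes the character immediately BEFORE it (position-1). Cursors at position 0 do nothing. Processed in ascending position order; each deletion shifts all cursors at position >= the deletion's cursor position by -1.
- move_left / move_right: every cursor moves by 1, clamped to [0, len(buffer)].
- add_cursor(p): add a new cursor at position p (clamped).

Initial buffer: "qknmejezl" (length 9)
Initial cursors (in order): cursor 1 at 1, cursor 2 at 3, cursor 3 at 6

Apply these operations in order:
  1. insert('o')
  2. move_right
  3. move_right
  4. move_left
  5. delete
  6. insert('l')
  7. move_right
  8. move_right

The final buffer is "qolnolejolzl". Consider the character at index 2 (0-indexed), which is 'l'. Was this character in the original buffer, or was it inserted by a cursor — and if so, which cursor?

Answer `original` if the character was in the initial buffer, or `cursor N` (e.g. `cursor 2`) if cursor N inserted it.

After op 1 (insert('o')): buffer="qoknomejoezl" (len 12), cursors c1@2 c2@5 c3@9, authorship .1..2...3...
After op 2 (move_right): buffer="qoknomejoezl" (len 12), cursors c1@3 c2@6 c3@10, authorship .1..2...3...
After op 3 (move_right): buffer="qoknomejoezl" (len 12), cursors c1@4 c2@7 c3@11, authorship .1..2...3...
After op 4 (move_left): buffer="qoknomejoezl" (len 12), cursors c1@3 c2@6 c3@10, authorship .1..2...3...
After op 5 (delete): buffer="qonoejozl" (len 9), cursors c1@2 c2@4 c3@7, authorship .1.2..3..
After op 6 (insert('l')): buffer="qolnolejolzl" (len 12), cursors c1@3 c2@6 c3@10, authorship .11.22..33..
After op 7 (move_right): buffer="qolnolejolzl" (len 12), cursors c1@4 c2@7 c3@11, authorship .11.22..33..
After op 8 (move_right): buffer="qolnolejolzl" (len 12), cursors c1@5 c2@8 c3@12, authorship .11.22..33..
Authorship (.=original, N=cursor N): . 1 1 . 2 2 . . 3 3 . .
Index 2: author = 1

Answer: cursor 1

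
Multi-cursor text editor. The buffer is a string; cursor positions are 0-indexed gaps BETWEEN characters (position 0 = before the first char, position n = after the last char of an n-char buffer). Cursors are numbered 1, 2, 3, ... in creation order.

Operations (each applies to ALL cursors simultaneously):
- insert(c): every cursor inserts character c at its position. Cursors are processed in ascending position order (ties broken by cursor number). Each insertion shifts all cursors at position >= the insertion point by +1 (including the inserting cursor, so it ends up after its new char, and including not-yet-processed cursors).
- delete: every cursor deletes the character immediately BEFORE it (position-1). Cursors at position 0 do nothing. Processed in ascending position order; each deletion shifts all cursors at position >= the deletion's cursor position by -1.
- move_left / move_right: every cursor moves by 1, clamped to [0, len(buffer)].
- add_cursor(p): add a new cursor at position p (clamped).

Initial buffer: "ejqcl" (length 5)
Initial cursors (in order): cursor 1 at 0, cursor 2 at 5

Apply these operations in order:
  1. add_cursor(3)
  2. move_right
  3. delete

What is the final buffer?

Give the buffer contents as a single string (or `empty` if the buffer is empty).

Answer: jq

Derivation:
After op 1 (add_cursor(3)): buffer="ejqcl" (len 5), cursors c1@0 c3@3 c2@5, authorship .....
After op 2 (move_right): buffer="ejqcl" (len 5), cursors c1@1 c3@4 c2@5, authorship .....
After op 3 (delete): buffer="jq" (len 2), cursors c1@0 c2@2 c3@2, authorship ..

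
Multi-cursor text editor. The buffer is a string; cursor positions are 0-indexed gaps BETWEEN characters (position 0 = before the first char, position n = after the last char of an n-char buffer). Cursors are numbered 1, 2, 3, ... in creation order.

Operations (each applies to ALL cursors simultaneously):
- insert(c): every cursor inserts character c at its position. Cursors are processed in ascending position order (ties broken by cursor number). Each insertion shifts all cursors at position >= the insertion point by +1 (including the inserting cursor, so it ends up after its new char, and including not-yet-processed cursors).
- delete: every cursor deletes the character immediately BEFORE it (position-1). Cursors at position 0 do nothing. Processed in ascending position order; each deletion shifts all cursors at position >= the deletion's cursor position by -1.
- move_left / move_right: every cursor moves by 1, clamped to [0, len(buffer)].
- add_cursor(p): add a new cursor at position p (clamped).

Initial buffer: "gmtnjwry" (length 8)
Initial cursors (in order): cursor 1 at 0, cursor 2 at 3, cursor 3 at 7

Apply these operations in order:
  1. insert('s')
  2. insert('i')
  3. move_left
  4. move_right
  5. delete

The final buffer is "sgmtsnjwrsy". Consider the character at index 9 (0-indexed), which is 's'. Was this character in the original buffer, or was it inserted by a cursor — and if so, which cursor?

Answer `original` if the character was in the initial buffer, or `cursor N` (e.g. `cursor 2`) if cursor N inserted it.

After op 1 (insert('s')): buffer="sgmtsnjwrsy" (len 11), cursors c1@1 c2@5 c3@10, authorship 1...2....3.
After op 2 (insert('i')): buffer="sigmtsinjwrsiy" (len 14), cursors c1@2 c2@7 c3@13, authorship 11...22....33.
After op 3 (move_left): buffer="sigmtsinjwrsiy" (len 14), cursors c1@1 c2@6 c3@12, authorship 11...22....33.
After op 4 (move_right): buffer="sigmtsinjwrsiy" (len 14), cursors c1@2 c2@7 c3@13, authorship 11...22....33.
After op 5 (delete): buffer="sgmtsnjwrsy" (len 11), cursors c1@1 c2@5 c3@10, authorship 1...2....3.
Authorship (.=original, N=cursor N): 1 . . . 2 . . . . 3 .
Index 9: author = 3

Answer: cursor 3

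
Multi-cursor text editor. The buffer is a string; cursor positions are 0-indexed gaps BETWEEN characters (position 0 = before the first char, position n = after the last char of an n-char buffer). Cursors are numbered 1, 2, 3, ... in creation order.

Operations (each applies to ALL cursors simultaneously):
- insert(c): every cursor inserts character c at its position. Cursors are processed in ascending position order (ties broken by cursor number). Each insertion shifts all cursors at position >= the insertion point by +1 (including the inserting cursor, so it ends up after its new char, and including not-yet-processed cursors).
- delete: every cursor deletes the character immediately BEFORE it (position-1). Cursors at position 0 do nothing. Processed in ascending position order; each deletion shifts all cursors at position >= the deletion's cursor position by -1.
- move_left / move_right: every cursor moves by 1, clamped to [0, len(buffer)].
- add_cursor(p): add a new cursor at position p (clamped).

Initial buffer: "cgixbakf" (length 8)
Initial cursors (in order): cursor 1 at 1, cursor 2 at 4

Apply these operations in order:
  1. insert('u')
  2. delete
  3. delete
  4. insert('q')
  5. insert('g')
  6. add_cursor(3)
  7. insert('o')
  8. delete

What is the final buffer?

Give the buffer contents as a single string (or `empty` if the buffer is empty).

Answer: qggiqgbakf

Derivation:
After op 1 (insert('u')): buffer="cugixubakf" (len 10), cursors c1@2 c2@6, authorship .1...2....
After op 2 (delete): buffer="cgixbakf" (len 8), cursors c1@1 c2@4, authorship ........
After op 3 (delete): buffer="gibakf" (len 6), cursors c1@0 c2@2, authorship ......
After op 4 (insert('q')): buffer="qgiqbakf" (len 8), cursors c1@1 c2@4, authorship 1..2....
After op 5 (insert('g')): buffer="qggiqgbakf" (len 10), cursors c1@2 c2@6, authorship 11..22....
After op 6 (add_cursor(3)): buffer="qggiqgbakf" (len 10), cursors c1@2 c3@3 c2@6, authorship 11..22....
After op 7 (insert('o')): buffer="qgogoiqgobakf" (len 13), cursors c1@3 c3@5 c2@9, authorship 111.3.222....
After op 8 (delete): buffer="qggiqgbakf" (len 10), cursors c1@2 c3@3 c2@6, authorship 11..22....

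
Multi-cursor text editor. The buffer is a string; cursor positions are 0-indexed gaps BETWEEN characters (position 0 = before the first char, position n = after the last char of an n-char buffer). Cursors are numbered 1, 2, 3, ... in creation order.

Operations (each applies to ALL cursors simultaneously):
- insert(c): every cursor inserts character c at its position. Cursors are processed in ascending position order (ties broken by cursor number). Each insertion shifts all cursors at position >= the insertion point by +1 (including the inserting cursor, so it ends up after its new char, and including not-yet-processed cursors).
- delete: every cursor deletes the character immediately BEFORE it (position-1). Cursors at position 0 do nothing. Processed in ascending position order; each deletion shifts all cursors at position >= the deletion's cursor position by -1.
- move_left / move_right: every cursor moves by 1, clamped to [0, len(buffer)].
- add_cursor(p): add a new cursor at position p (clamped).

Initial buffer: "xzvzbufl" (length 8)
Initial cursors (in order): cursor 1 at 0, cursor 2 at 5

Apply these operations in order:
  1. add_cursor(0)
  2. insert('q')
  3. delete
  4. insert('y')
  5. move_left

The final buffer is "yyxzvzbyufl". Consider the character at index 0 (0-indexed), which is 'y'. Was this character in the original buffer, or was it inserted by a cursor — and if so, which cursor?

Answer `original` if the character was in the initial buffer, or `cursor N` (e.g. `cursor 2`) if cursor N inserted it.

After op 1 (add_cursor(0)): buffer="xzvzbufl" (len 8), cursors c1@0 c3@0 c2@5, authorship ........
After op 2 (insert('q')): buffer="qqxzvzbqufl" (len 11), cursors c1@2 c3@2 c2@8, authorship 13.....2...
After op 3 (delete): buffer="xzvzbufl" (len 8), cursors c1@0 c3@0 c2@5, authorship ........
After op 4 (insert('y')): buffer="yyxzvzbyufl" (len 11), cursors c1@2 c3@2 c2@8, authorship 13.....2...
After op 5 (move_left): buffer="yyxzvzbyufl" (len 11), cursors c1@1 c3@1 c2@7, authorship 13.....2...
Authorship (.=original, N=cursor N): 1 3 . . . . . 2 . . .
Index 0: author = 1

Answer: cursor 1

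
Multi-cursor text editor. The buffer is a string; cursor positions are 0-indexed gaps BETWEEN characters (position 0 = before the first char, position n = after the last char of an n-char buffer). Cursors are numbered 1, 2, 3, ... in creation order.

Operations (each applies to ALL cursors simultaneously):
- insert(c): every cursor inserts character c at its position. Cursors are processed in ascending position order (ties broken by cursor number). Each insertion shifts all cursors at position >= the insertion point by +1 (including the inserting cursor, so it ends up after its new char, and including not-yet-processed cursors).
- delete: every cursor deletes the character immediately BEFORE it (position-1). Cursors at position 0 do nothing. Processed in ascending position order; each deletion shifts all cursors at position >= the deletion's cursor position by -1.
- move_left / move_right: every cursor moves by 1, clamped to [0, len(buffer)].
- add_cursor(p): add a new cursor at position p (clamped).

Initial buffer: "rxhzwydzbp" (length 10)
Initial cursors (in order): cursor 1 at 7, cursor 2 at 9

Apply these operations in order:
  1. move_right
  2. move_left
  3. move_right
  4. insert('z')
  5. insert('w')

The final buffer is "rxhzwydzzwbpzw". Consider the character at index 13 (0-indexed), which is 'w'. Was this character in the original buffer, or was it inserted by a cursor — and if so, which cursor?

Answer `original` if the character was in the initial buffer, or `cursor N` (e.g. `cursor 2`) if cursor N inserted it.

Answer: cursor 2

Derivation:
After op 1 (move_right): buffer="rxhzwydzbp" (len 10), cursors c1@8 c2@10, authorship ..........
After op 2 (move_left): buffer="rxhzwydzbp" (len 10), cursors c1@7 c2@9, authorship ..........
After op 3 (move_right): buffer="rxhzwydzbp" (len 10), cursors c1@8 c2@10, authorship ..........
After op 4 (insert('z')): buffer="rxhzwydzzbpz" (len 12), cursors c1@9 c2@12, authorship ........1..2
After op 5 (insert('w')): buffer="rxhzwydzzwbpzw" (len 14), cursors c1@10 c2@14, authorship ........11..22
Authorship (.=original, N=cursor N): . . . . . . . . 1 1 . . 2 2
Index 13: author = 2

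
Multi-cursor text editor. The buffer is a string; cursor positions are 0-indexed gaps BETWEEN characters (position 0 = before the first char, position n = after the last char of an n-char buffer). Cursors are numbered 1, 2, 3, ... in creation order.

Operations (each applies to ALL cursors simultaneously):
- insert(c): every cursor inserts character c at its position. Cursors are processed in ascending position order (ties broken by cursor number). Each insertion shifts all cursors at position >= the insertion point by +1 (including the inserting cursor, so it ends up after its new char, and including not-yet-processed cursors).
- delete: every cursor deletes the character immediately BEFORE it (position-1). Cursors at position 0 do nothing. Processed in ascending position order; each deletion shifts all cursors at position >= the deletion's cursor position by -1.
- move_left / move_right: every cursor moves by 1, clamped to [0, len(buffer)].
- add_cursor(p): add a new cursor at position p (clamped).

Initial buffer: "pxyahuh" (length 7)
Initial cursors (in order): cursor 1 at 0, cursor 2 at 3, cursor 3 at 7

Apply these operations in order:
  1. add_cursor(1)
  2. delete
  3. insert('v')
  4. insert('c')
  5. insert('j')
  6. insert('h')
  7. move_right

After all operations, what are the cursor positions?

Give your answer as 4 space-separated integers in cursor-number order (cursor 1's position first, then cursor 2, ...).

After op 1 (add_cursor(1)): buffer="pxyahuh" (len 7), cursors c1@0 c4@1 c2@3 c3@7, authorship .......
After op 2 (delete): buffer="xahu" (len 4), cursors c1@0 c4@0 c2@1 c3@4, authorship ....
After op 3 (insert('v')): buffer="vvxvahuv" (len 8), cursors c1@2 c4@2 c2@4 c3@8, authorship 14.2...3
After op 4 (insert('c')): buffer="vvccxvcahuvc" (len 12), cursors c1@4 c4@4 c2@7 c3@12, authorship 1414.22...33
After op 5 (insert('j')): buffer="vvccjjxvcjahuvcj" (len 16), cursors c1@6 c4@6 c2@10 c3@16, authorship 141414.222...333
After op 6 (insert('h')): buffer="vvccjjhhxvcjhahuvcjh" (len 20), cursors c1@8 c4@8 c2@13 c3@20, authorship 14141414.2222...3333
After op 7 (move_right): buffer="vvccjjhhxvcjhahuvcjh" (len 20), cursors c1@9 c4@9 c2@14 c3@20, authorship 14141414.2222...3333

Answer: 9 14 20 9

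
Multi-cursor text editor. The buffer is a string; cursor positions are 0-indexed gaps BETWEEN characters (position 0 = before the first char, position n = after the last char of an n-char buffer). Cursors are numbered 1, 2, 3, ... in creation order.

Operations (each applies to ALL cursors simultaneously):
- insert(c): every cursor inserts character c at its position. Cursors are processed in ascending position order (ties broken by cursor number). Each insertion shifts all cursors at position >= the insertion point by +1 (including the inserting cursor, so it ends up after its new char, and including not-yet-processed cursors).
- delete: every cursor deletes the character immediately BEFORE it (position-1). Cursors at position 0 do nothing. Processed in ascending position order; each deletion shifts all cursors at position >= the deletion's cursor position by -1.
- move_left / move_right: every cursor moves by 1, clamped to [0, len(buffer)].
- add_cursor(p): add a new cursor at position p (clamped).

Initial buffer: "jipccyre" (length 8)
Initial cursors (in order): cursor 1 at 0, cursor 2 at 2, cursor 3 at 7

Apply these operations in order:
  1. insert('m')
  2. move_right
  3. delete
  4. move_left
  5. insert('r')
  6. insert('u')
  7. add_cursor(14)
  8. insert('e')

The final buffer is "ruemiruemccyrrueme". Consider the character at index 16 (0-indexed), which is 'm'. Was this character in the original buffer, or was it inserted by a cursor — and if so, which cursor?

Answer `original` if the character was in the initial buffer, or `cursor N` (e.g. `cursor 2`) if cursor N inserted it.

Answer: cursor 3

Derivation:
After op 1 (insert('m')): buffer="mjimpccyrme" (len 11), cursors c1@1 c2@4 c3@10, authorship 1..2.....3.
After op 2 (move_right): buffer="mjimpccyrme" (len 11), cursors c1@2 c2@5 c3@11, authorship 1..2.....3.
After op 3 (delete): buffer="mimccyrm" (len 8), cursors c1@1 c2@3 c3@8, authorship 1.2....3
After op 4 (move_left): buffer="mimccyrm" (len 8), cursors c1@0 c2@2 c3@7, authorship 1.2....3
After op 5 (insert('r')): buffer="rmirmccyrrm" (len 11), cursors c1@1 c2@4 c3@10, authorship 11.22....33
After op 6 (insert('u')): buffer="rumirumccyrrum" (len 14), cursors c1@2 c2@6 c3@13, authorship 111.222....333
After op 7 (add_cursor(14)): buffer="rumirumccyrrum" (len 14), cursors c1@2 c2@6 c3@13 c4@14, authorship 111.222....333
After op 8 (insert('e')): buffer="ruemiruemccyrrueme" (len 18), cursors c1@3 c2@8 c3@16 c4@18, authorship 1111.2222....33334
Authorship (.=original, N=cursor N): 1 1 1 1 . 2 2 2 2 . . . . 3 3 3 3 4
Index 16: author = 3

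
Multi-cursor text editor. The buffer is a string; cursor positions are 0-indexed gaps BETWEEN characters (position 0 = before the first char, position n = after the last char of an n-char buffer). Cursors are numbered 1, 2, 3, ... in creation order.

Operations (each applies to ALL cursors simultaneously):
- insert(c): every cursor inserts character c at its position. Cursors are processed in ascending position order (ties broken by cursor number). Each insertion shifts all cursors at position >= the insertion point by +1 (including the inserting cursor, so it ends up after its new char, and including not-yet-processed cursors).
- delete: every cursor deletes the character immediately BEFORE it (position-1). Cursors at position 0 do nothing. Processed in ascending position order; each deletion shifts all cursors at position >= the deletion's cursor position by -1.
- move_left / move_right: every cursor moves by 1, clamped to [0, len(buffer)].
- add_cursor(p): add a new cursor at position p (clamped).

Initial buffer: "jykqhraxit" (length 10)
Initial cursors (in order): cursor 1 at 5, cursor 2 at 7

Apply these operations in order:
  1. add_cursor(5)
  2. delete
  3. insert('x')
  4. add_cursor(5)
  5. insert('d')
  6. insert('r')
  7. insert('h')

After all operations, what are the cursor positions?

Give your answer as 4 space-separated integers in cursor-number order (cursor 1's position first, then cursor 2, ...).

After op 1 (add_cursor(5)): buffer="jykqhraxit" (len 10), cursors c1@5 c3@5 c2@7, authorship ..........
After op 2 (delete): buffer="jykrxit" (len 7), cursors c1@3 c3@3 c2@4, authorship .......
After op 3 (insert('x')): buffer="jykxxrxxit" (len 10), cursors c1@5 c3@5 c2@7, authorship ...13.2...
After op 4 (add_cursor(5)): buffer="jykxxrxxit" (len 10), cursors c1@5 c3@5 c4@5 c2@7, authorship ...13.2...
After op 5 (insert('d')): buffer="jykxxdddrxdxit" (len 14), cursors c1@8 c3@8 c4@8 c2@11, authorship ...13134.22...
After op 6 (insert('r')): buffer="jykxxdddrrrrxdrxit" (len 18), cursors c1@11 c3@11 c4@11 c2@15, authorship ...13134134.222...
After op 7 (insert('h')): buffer="jykxxdddrrrhhhrxdrhxit" (len 22), cursors c1@14 c3@14 c4@14 c2@19, authorship ...13134134134.2222...

Answer: 14 19 14 14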